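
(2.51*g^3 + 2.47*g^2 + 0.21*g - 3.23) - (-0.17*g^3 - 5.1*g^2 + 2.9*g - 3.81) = 2.68*g^3 + 7.57*g^2 - 2.69*g + 0.58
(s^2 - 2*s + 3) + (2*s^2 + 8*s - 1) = 3*s^2 + 6*s + 2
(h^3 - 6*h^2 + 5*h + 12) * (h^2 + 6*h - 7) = h^5 - 38*h^3 + 84*h^2 + 37*h - 84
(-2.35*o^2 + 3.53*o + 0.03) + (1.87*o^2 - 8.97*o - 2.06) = -0.48*o^2 - 5.44*o - 2.03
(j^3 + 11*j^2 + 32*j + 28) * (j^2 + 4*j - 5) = j^5 + 15*j^4 + 71*j^3 + 101*j^2 - 48*j - 140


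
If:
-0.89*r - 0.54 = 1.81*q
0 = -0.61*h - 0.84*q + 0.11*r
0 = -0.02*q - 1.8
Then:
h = 156.83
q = -90.00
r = 182.43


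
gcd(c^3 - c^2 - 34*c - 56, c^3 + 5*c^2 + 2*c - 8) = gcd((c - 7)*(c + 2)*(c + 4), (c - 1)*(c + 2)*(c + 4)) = c^2 + 6*c + 8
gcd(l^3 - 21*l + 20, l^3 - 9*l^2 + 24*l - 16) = l^2 - 5*l + 4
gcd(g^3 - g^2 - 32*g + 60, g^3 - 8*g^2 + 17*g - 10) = g^2 - 7*g + 10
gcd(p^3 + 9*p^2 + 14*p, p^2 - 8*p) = p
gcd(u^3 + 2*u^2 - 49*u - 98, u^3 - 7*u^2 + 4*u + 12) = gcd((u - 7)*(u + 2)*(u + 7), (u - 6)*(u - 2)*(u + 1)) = 1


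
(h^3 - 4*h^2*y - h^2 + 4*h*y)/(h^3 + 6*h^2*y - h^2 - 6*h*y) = (h - 4*y)/(h + 6*y)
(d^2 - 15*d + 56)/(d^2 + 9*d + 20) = (d^2 - 15*d + 56)/(d^2 + 9*d + 20)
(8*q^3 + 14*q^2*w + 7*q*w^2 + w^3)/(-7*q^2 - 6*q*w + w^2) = (-8*q^2 - 6*q*w - w^2)/(7*q - w)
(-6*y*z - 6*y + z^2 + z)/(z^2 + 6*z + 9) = (-6*y*z - 6*y + z^2 + z)/(z^2 + 6*z + 9)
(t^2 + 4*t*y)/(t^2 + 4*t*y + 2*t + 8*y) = t/(t + 2)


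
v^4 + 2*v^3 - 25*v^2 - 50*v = v*(v - 5)*(v + 2)*(v + 5)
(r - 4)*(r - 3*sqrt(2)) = r^2 - 3*sqrt(2)*r - 4*r + 12*sqrt(2)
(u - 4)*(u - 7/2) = u^2 - 15*u/2 + 14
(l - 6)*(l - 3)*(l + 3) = l^3 - 6*l^2 - 9*l + 54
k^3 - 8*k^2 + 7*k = k*(k - 7)*(k - 1)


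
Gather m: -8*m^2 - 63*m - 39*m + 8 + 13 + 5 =-8*m^2 - 102*m + 26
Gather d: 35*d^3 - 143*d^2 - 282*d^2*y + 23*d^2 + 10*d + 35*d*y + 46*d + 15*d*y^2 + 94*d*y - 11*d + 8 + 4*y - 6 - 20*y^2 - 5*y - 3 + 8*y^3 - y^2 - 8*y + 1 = 35*d^3 + d^2*(-282*y - 120) + d*(15*y^2 + 129*y + 45) + 8*y^3 - 21*y^2 - 9*y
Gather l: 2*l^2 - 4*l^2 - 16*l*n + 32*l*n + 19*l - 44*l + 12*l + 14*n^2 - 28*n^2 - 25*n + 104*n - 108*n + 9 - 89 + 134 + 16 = -2*l^2 + l*(16*n - 13) - 14*n^2 - 29*n + 70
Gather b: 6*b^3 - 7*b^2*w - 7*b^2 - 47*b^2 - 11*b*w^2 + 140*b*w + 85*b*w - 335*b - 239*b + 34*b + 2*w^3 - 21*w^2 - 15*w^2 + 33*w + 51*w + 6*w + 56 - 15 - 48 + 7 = 6*b^3 + b^2*(-7*w - 54) + b*(-11*w^2 + 225*w - 540) + 2*w^3 - 36*w^2 + 90*w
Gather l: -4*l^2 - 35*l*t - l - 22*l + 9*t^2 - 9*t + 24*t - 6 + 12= -4*l^2 + l*(-35*t - 23) + 9*t^2 + 15*t + 6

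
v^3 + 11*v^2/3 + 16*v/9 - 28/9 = (v - 2/3)*(v + 2)*(v + 7/3)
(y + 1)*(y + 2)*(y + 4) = y^3 + 7*y^2 + 14*y + 8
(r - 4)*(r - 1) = r^2 - 5*r + 4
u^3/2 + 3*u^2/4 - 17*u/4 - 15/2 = (u/2 + 1)*(u - 3)*(u + 5/2)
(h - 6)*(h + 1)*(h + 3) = h^3 - 2*h^2 - 21*h - 18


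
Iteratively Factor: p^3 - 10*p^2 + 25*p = (p - 5)*(p^2 - 5*p) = (p - 5)^2*(p)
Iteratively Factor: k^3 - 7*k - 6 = (k + 2)*(k^2 - 2*k - 3) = (k - 3)*(k + 2)*(k + 1)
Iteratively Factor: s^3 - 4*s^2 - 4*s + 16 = (s - 2)*(s^2 - 2*s - 8) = (s - 4)*(s - 2)*(s + 2)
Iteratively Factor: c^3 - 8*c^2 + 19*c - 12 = (c - 1)*(c^2 - 7*c + 12) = (c - 4)*(c - 1)*(c - 3)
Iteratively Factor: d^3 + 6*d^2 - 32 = (d - 2)*(d^2 + 8*d + 16) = (d - 2)*(d + 4)*(d + 4)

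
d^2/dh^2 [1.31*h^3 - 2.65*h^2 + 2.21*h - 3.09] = 7.86*h - 5.3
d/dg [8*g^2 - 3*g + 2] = 16*g - 3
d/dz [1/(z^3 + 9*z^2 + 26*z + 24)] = (-3*z^2 - 18*z - 26)/(z^3 + 9*z^2 + 26*z + 24)^2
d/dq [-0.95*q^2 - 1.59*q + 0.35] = -1.9*q - 1.59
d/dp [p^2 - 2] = 2*p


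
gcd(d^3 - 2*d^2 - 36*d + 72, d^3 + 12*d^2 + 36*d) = d + 6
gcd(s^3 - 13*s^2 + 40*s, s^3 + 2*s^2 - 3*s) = s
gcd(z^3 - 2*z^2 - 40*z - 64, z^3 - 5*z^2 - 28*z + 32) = z^2 - 4*z - 32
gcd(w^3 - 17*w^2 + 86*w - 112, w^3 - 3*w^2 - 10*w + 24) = w - 2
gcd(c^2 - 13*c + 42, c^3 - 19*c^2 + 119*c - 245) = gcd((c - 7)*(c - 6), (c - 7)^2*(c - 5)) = c - 7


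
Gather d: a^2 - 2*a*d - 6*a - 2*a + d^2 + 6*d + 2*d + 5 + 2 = a^2 - 8*a + d^2 + d*(8 - 2*a) + 7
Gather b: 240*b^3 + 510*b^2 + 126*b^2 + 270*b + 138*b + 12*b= 240*b^3 + 636*b^2 + 420*b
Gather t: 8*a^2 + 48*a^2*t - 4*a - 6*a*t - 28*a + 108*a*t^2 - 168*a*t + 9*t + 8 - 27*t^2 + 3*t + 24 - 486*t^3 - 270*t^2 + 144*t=8*a^2 - 32*a - 486*t^3 + t^2*(108*a - 297) + t*(48*a^2 - 174*a + 156) + 32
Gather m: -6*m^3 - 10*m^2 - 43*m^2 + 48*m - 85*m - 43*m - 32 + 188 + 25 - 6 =-6*m^3 - 53*m^2 - 80*m + 175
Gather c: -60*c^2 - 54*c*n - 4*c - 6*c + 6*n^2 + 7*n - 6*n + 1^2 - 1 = -60*c^2 + c*(-54*n - 10) + 6*n^2 + n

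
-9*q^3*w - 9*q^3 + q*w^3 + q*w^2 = (-3*q + w)*(3*q + w)*(q*w + q)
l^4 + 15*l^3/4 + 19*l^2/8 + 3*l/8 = l*(l + 1/4)*(l + 1/2)*(l + 3)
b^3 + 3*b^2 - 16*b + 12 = (b - 2)*(b - 1)*(b + 6)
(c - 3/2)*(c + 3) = c^2 + 3*c/2 - 9/2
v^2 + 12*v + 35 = (v + 5)*(v + 7)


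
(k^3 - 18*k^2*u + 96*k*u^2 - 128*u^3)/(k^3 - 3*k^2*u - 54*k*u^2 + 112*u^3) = (k - 8*u)/(k + 7*u)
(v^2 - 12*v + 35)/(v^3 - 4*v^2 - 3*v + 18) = (v^2 - 12*v + 35)/(v^3 - 4*v^2 - 3*v + 18)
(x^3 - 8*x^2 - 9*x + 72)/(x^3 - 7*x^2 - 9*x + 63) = (x - 8)/(x - 7)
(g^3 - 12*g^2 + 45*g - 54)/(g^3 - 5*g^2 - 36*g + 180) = (g^2 - 6*g + 9)/(g^2 + g - 30)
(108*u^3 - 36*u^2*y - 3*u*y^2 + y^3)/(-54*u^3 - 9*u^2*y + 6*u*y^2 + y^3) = (-6*u + y)/(3*u + y)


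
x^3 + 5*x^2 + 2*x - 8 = (x - 1)*(x + 2)*(x + 4)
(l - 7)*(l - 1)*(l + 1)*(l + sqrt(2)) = l^4 - 7*l^3 + sqrt(2)*l^3 - 7*sqrt(2)*l^2 - l^2 - sqrt(2)*l + 7*l + 7*sqrt(2)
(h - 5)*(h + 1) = h^2 - 4*h - 5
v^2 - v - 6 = (v - 3)*(v + 2)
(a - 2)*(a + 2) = a^2 - 4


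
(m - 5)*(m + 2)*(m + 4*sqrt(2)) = m^3 - 3*m^2 + 4*sqrt(2)*m^2 - 12*sqrt(2)*m - 10*m - 40*sqrt(2)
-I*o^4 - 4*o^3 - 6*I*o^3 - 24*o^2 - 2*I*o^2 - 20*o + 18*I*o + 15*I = (o + 5)*(o - 3*I)*(o - I)*(-I*o - I)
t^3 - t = t*(t - 1)*(t + 1)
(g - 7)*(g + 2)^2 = g^3 - 3*g^2 - 24*g - 28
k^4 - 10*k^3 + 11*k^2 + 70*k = k*(k - 7)*(k - 5)*(k + 2)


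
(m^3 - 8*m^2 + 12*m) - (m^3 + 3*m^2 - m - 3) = -11*m^2 + 13*m + 3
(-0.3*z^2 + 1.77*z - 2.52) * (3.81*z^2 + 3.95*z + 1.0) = -1.143*z^4 + 5.5587*z^3 - 2.9097*z^2 - 8.184*z - 2.52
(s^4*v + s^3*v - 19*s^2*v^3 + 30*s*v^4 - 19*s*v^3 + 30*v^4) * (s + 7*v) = s^5*v + 7*s^4*v^2 + s^4*v - 19*s^3*v^3 + 7*s^3*v^2 - 103*s^2*v^4 - 19*s^2*v^3 + 210*s*v^5 - 103*s*v^4 + 210*v^5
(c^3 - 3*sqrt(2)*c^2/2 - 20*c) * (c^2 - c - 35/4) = c^5 - 3*sqrt(2)*c^4/2 - c^4 - 115*c^3/4 + 3*sqrt(2)*c^3/2 + 105*sqrt(2)*c^2/8 + 20*c^2 + 175*c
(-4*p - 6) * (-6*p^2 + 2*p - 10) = 24*p^3 + 28*p^2 + 28*p + 60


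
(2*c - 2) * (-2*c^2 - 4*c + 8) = -4*c^3 - 4*c^2 + 24*c - 16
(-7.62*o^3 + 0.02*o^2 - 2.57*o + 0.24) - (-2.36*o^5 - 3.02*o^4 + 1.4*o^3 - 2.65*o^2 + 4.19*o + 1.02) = 2.36*o^5 + 3.02*o^4 - 9.02*o^3 + 2.67*o^2 - 6.76*o - 0.78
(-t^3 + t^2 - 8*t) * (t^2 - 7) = -t^5 + t^4 - t^3 - 7*t^2 + 56*t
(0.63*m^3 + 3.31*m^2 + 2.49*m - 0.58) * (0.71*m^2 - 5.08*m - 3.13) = 0.4473*m^5 - 0.8503*m^4 - 17.0188*m^3 - 23.4213*m^2 - 4.8473*m + 1.8154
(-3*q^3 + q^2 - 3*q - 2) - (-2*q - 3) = -3*q^3 + q^2 - q + 1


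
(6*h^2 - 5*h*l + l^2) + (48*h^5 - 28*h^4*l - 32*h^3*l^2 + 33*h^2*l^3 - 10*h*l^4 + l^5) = 48*h^5 - 28*h^4*l - 32*h^3*l^2 + 33*h^2*l^3 + 6*h^2 - 10*h*l^4 - 5*h*l + l^5 + l^2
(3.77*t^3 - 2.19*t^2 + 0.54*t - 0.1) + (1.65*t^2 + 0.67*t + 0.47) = 3.77*t^3 - 0.54*t^2 + 1.21*t + 0.37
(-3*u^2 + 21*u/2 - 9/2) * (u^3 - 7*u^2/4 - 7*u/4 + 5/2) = -3*u^5 + 63*u^4/4 - 141*u^3/8 - 18*u^2 + 273*u/8 - 45/4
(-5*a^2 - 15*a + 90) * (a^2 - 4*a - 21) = -5*a^4 + 5*a^3 + 255*a^2 - 45*a - 1890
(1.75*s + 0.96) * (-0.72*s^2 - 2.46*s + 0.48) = -1.26*s^3 - 4.9962*s^2 - 1.5216*s + 0.4608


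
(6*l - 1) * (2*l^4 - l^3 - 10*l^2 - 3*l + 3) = 12*l^5 - 8*l^4 - 59*l^3 - 8*l^2 + 21*l - 3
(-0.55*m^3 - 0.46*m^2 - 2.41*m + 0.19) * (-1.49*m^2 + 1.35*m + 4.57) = 0.8195*m^5 - 0.0571000000000002*m^4 + 0.456399999999999*m^3 - 5.6388*m^2 - 10.7572*m + 0.8683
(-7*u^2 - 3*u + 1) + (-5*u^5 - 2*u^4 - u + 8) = -5*u^5 - 2*u^4 - 7*u^2 - 4*u + 9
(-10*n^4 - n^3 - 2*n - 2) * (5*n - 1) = -50*n^5 + 5*n^4 + n^3 - 10*n^2 - 8*n + 2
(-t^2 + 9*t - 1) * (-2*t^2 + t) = 2*t^4 - 19*t^3 + 11*t^2 - t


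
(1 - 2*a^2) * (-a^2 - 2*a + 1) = 2*a^4 + 4*a^3 - 3*a^2 - 2*a + 1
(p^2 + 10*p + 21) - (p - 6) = p^2 + 9*p + 27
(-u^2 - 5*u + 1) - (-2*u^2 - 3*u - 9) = u^2 - 2*u + 10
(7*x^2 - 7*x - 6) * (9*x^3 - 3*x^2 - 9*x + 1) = 63*x^5 - 84*x^4 - 96*x^3 + 88*x^2 + 47*x - 6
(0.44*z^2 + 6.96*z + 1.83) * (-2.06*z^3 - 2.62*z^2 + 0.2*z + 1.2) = -0.9064*z^5 - 15.4904*z^4 - 21.917*z^3 - 2.8746*z^2 + 8.718*z + 2.196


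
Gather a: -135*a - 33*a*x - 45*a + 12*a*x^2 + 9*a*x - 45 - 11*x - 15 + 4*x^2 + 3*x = a*(12*x^2 - 24*x - 180) + 4*x^2 - 8*x - 60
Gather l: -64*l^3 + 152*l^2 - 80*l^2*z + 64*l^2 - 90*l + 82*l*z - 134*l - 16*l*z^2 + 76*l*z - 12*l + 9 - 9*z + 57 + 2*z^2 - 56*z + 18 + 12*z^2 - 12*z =-64*l^3 + l^2*(216 - 80*z) + l*(-16*z^2 + 158*z - 236) + 14*z^2 - 77*z + 84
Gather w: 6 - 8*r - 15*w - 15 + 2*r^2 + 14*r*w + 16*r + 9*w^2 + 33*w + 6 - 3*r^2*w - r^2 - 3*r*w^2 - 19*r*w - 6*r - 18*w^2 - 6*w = r^2 + 2*r + w^2*(-3*r - 9) + w*(-3*r^2 - 5*r + 12) - 3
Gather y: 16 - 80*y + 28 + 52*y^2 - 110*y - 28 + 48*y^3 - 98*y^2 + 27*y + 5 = 48*y^3 - 46*y^2 - 163*y + 21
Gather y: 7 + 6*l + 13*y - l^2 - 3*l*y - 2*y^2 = -l^2 + 6*l - 2*y^2 + y*(13 - 3*l) + 7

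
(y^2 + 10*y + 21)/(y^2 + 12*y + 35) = (y + 3)/(y + 5)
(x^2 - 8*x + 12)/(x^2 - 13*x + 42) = (x - 2)/(x - 7)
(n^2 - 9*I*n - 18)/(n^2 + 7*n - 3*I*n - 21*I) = (n - 6*I)/(n + 7)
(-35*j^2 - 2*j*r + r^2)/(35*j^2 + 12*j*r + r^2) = (-7*j + r)/(7*j + r)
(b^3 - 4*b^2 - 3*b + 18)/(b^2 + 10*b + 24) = (b^3 - 4*b^2 - 3*b + 18)/(b^2 + 10*b + 24)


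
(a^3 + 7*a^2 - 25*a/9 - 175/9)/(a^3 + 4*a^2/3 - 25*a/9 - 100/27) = 3*(a + 7)/(3*a + 4)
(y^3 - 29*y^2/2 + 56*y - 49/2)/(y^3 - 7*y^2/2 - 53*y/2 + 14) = (y - 7)/(y + 4)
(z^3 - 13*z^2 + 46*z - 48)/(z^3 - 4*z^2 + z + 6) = (z - 8)/(z + 1)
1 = 1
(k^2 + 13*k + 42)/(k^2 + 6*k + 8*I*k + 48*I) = (k + 7)/(k + 8*I)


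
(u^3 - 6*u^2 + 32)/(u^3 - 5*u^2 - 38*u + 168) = (u^2 - 2*u - 8)/(u^2 - u - 42)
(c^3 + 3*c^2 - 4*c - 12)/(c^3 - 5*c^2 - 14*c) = (c^2 + c - 6)/(c*(c - 7))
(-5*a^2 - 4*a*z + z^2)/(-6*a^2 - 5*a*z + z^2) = (-5*a + z)/(-6*a + z)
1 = 1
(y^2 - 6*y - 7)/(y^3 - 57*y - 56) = (y - 7)/(y^2 - y - 56)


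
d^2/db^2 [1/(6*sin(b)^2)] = (cos(2*b) + 2)/(3*sin(b)^4)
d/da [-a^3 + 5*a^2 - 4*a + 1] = -3*a^2 + 10*a - 4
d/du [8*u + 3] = 8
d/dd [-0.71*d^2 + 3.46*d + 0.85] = 3.46 - 1.42*d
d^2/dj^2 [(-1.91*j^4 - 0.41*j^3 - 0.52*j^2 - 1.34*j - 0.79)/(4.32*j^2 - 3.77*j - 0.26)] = (-71.290368*j^6 + 186.642144*j^5 - 150.007962*j^4 - 109.483602*j^3 - 95.924844*j^2 + 68.000712*j - 21.674406)/(80.621568*j^6 - 211.071744*j^5 + 169.642512*j^4 - 28.175849*j^3 - 10.209966*j^2 - 0.764556*j - 0.017576)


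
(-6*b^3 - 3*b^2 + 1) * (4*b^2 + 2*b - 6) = -24*b^5 - 24*b^4 + 30*b^3 + 22*b^2 + 2*b - 6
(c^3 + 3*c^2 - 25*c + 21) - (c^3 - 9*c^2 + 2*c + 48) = 12*c^2 - 27*c - 27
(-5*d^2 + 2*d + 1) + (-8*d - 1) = -5*d^2 - 6*d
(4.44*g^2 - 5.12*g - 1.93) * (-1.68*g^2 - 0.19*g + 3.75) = -7.4592*g^4 + 7.758*g^3 + 20.8652*g^2 - 18.8333*g - 7.2375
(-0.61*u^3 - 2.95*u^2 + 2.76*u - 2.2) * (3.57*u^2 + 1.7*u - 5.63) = -2.1777*u^5 - 11.5685*u^4 + 8.2725*u^3 + 13.4465*u^2 - 19.2788*u + 12.386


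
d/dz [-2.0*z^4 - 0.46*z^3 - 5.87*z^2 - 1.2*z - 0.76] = -8.0*z^3 - 1.38*z^2 - 11.74*z - 1.2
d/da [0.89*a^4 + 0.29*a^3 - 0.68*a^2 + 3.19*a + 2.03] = 3.56*a^3 + 0.87*a^2 - 1.36*a + 3.19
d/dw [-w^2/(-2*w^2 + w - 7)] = w*(14 - w)/(4*w^4 - 4*w^3 + 29*w^2 - 14*w + 49)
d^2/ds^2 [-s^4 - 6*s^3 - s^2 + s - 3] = -12*s^2 - 36*s - 2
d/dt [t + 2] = 1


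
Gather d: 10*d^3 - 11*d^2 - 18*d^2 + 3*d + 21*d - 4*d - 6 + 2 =10*d^3 - 29*d^2 + 20*d - 4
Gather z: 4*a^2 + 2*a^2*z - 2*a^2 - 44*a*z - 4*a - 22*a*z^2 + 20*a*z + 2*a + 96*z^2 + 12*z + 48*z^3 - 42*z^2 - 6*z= 2*a^2 - 2*a + 48*z^3 + z^2*(54 - 22*a) + z*(2*a^2 - 24*a + 6)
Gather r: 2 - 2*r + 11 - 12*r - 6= 7 - 14*r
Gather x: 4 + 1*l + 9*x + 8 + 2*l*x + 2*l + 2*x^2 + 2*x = 3*l + 2*x^2 + x*(2*l + 11) + 12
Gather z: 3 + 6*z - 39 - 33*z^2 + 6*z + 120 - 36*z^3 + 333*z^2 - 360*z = -36*z^3 + 300*z^2 - 348*z + 84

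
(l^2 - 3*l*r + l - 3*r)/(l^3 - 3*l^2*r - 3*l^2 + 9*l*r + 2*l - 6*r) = (l + 1)/(l^2 - 3*l + 2)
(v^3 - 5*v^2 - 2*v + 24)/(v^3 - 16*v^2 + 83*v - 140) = (v^2 - v - 6)/(v^2 - 12*v + 35)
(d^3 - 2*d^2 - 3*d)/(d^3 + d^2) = (d - 3)/d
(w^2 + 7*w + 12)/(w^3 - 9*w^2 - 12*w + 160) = (w + 3)/(w^2 - 13*w + 40)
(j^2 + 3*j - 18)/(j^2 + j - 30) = (j - 3)/(j - 5)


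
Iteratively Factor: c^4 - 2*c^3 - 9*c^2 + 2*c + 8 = (c + 2)*(c^3 - 4*c^2 - c + 4) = (c - 1)*(c + 2)*(c^2 - 3*c - 4) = (c - 1)*(c + 1)*(c + 2)*(c - 4)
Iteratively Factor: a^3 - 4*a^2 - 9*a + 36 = (a + 3)*(a^2 - 7*a + 12) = (a - 4)*(a + 3)*(a - 3)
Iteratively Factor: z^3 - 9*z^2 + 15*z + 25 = (z - 5)*(z^2 - 4*z - 5) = (z - 5)*(z + 1)*(z - 5)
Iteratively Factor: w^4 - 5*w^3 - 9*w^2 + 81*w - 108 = (w - 3)*(w^3 - 2*w^2 - 15*w + 36) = (w - 3)*(w + 4)*(w^2 - 6*w + 9) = (w - 3)^2*(w + 4)*(w - 3)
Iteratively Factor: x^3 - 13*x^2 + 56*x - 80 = (x - 4)*(x^2 - 9*x + 20) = (x - 5)*(x - 4)*(x - 4)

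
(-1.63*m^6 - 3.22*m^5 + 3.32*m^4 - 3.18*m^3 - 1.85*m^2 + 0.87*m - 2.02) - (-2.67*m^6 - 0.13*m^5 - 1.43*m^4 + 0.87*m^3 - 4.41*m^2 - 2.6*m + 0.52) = 1.04*m^6 - 3.09*m^5 + 4.75*m^4 - 4.05*m^3 + 2.56*m^2 + 3.47*m - 2.54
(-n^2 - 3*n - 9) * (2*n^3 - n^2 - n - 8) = -2*n^5 - 5*n^4 - 14*n^3 + 20*n^2 + 33*n + 72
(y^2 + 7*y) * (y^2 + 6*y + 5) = y^4 + 13*y^3 + 47*y^2 + 35*y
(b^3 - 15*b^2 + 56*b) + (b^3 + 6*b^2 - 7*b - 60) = 2*b^3 - 9*b^2 + 49*b - 60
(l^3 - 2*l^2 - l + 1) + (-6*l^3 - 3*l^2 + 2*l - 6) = -5*l^3 - 5*l^2 + l - 5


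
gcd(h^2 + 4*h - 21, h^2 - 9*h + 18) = h - 3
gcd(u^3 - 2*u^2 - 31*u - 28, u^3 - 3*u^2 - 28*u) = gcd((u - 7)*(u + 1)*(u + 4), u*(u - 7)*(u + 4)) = u^2 - 3*u - 28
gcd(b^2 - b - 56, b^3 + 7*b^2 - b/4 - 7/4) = b + 7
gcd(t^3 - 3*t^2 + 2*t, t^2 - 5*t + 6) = t - 2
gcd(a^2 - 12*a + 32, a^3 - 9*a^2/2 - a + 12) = a - 4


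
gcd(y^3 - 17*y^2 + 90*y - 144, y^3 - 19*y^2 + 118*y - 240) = y^2 - 14*y + 48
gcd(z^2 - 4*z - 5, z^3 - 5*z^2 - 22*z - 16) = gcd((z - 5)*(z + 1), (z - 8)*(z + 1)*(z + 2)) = z + 1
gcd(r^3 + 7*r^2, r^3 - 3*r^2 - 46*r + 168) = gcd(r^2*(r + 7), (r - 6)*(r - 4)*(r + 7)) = r + 7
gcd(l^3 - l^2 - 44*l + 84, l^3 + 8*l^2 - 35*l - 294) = l^2 + l - 42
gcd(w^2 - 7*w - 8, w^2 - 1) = w + 1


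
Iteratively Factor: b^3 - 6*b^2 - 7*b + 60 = (b + 3)*(b^2 - 9*b + 20) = (b - 5)*(b + 3)*(b - 4)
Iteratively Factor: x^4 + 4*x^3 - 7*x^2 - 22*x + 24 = (x + 4)*(x^3 - 7*x + 6) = (x - 1)*(x + 4)*(x^2 + x - 6) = (x - 2)*(x - 1)*(x + 4)*(x + 3)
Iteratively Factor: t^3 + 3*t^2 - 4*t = (t - 1)*(t^2 + 4*t) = (t - 1)*(t + 4)*(t)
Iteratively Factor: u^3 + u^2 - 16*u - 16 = (u + 1)*(u^2 - 16) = (u - 4)*(u + 1)*(u + 4)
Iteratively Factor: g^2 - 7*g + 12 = (g - 3)*(g - 4)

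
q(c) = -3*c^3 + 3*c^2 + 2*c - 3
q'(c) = -9*c^2 + 6*c + 2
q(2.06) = -12.37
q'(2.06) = -23.83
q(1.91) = -9.14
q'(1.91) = -19.37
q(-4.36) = 293.95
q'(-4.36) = -195.25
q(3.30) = -71.54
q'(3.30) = -76.21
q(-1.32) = 6.49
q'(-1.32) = -21.60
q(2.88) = -44.02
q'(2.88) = -55.37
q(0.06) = -2.87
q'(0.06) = 2.33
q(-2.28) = 43.59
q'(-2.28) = -58.47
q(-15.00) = 10767.00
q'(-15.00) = -2113.00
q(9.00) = -1929.00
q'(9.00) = -673.00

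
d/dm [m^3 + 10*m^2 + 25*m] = 3*m^2 + 20*m + 25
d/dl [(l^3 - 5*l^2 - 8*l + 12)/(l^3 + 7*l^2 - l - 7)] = 2*(6*l^2 + 19*l + 34)/(l^4 + 16*l^3 + 78*l^2 + 112*l + 49)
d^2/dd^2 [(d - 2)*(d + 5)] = 2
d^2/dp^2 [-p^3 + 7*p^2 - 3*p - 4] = 14 - 6*p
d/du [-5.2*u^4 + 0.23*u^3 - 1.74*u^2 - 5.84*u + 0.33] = -20.8*u^3 + 0.69*u^2 - 3.48*u - 5.84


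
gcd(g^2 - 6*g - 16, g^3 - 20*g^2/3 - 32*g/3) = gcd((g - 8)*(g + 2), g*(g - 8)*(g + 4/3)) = g - 8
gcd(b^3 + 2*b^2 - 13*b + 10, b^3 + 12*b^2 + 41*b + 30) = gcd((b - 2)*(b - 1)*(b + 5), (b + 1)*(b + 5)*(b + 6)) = b + 5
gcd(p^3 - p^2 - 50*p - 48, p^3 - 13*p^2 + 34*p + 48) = p^2 - 7*p - 8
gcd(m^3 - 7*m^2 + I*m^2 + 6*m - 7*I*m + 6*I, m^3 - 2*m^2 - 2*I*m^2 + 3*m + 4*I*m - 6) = m + I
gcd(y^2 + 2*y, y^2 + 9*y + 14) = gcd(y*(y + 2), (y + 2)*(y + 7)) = y + 2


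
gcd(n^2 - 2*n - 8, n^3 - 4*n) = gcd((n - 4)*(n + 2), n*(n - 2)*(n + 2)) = n + 2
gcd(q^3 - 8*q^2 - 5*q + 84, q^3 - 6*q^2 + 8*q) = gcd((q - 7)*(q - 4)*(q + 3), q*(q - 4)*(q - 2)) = q - 4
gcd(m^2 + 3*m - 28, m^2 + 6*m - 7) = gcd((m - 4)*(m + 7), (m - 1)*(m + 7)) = m + 7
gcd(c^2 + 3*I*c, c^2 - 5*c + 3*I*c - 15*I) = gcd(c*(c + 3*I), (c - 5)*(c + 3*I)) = c + 3*I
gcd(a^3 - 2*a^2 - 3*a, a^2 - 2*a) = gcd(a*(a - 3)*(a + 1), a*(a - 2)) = a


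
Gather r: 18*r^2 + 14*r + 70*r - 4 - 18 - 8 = 18*r^2 + 84*r - 30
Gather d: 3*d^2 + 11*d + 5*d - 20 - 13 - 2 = 3*d^2 + 16*d - 35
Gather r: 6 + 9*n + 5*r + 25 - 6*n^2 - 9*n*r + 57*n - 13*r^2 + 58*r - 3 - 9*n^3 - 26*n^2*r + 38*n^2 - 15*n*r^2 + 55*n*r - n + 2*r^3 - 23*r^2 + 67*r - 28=-9*n^3 + 32*n^2 + 65*n + 2*r^3 + r^2*(-15*n - 36) + r*(-26*n^2 + 46*n + 130)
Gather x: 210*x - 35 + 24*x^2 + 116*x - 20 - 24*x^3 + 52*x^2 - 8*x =-24*x^3 + 76*x^2 + 318*x - 55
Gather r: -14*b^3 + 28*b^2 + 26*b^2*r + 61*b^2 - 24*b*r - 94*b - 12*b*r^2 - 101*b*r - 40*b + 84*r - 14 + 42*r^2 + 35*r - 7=-14*b^3 + 89*b^2 - 134*b + r^2*(42 - 12*b) + r*(26*b^2 - 125*b + 119) - 21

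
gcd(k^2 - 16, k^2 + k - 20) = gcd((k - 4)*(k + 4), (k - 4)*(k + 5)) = k - 4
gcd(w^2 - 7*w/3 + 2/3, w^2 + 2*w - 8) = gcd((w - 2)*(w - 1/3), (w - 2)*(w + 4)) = w - 2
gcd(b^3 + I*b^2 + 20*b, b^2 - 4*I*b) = b^2 - 4*I*b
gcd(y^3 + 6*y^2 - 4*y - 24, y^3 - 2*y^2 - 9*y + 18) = y - 2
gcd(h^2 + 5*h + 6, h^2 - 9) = h + 3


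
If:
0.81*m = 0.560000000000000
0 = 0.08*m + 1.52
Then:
No Solution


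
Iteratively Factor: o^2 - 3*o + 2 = (o - 1)*(o - 2)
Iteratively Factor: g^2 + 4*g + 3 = (g + 3)*(g + 1)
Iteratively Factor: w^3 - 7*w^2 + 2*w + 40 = (w + 2)*(w^2 - 9*w + 20) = (w - 4)*(w + 2)*(w - 5)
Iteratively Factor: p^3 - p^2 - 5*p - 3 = (p + 1)*(p^2 - 2*p - 3) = (p + 1)^2*(p - 3)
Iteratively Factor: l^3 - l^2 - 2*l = (l - 2)*(l^2 + l) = l*(l - 2)*(l + 1)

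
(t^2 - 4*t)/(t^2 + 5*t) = (t - 4)/(t + 5)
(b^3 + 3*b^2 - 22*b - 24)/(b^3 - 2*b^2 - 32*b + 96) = (b + 1)/(b - 4)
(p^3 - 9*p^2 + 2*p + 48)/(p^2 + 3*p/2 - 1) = 2*(p^2 - 11*p + 24)/(2*p - 1)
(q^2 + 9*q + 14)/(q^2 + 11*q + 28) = (q + 2)/(q + 4)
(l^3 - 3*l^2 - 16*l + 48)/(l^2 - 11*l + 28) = (l^2 + l - 12)/(l - 7)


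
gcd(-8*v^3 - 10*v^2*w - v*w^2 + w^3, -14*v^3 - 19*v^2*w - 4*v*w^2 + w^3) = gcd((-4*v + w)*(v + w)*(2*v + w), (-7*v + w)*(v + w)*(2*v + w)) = 2*v^2 + 3*v*w + w^2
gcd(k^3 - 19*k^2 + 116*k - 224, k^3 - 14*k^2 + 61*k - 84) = k^2 - 11*k + 28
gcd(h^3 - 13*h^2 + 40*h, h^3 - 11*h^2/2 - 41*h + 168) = h - 8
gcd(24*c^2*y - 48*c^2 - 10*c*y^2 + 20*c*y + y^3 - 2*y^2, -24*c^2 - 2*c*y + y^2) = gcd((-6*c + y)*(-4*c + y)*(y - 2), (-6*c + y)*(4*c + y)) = -6*c + y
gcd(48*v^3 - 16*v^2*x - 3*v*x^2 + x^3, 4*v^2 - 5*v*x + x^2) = -4*v + x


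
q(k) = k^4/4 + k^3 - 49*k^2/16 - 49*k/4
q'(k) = k^3 + 3*k^2 - 49*k/8 - 49/4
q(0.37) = -4.90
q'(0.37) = -14.05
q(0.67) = -9.23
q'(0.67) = -14.71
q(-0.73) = 6.99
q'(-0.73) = -6.57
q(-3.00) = 2.44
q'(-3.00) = 6.12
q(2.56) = -23.92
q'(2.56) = 8.51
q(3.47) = -1.36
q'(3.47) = 44.40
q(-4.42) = 3.38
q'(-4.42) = -12.92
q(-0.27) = 3.07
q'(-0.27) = -10.40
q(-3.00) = 2.44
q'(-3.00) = 6.12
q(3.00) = -17.06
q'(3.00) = 23.38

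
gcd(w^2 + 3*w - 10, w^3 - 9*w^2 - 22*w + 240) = w + 5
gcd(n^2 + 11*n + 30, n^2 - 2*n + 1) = 1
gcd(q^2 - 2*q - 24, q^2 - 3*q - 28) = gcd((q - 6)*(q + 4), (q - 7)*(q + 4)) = q + 4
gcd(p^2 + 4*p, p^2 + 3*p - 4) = p + 4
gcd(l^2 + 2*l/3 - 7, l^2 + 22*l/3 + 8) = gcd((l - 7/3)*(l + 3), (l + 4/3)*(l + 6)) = 1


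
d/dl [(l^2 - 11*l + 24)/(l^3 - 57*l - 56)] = (-l^2 + 6*l + 31)/(l^4 + 16*l^3 + 78*l^2 + 112*l + 49)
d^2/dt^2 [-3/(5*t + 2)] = -150/(5*t + 2)^3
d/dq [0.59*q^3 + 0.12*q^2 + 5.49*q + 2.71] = 1.77*q^2 + 0.24*q + 5.49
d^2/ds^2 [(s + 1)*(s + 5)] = 2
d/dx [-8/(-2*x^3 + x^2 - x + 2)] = 8*(-6*x^2 + 2*x - 1)/(2*x^3 - x^2 + x - 2)^2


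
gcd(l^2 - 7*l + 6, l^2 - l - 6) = 1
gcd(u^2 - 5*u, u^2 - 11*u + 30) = u - 5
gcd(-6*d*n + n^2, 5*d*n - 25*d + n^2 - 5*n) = 1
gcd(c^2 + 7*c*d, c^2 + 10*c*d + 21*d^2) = c + 7*d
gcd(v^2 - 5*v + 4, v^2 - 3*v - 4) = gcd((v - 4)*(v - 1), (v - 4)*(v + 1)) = v - 4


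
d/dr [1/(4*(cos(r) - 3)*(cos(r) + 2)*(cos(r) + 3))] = (-3*sin(r)^2 + 4*cos(r) - 6)*sin(r)/(4*(cos(r) - 3)^2*(cos(r) + 2)^2*(cos(r) + 3)^2)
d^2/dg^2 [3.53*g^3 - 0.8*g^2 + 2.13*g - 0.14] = 21.18*g - 1.6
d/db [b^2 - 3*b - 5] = 2*b - 3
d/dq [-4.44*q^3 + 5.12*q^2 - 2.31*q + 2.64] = -13.32*q^2 + 10.24*q - 2.31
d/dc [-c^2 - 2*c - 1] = -2*c - 2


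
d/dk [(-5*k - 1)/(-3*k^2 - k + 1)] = (15*k^2 + 5*k - (5*k + 1)*(6*k + 1) - 5)/(3*k^2 + k - 1)^2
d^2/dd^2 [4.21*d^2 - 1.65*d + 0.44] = 8.42000000000000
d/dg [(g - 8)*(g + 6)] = 2*g - 2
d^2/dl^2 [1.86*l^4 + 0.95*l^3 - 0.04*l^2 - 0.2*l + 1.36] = 22.32*l^2 + 5.7*l - 0.08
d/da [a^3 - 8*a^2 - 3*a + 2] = 3*a^2 - 16*a - 3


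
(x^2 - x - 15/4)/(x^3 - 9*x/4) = (2*x - 5)/(x*(2*x - 3))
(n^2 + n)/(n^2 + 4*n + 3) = n/(n + 3)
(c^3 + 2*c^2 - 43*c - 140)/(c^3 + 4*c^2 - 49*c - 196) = (c + 5)/(c + 7)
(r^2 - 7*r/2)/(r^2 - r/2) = (2*r - 7)/(2*r - 1)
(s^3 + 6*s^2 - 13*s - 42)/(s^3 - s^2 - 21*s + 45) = (s^2 + 9*s + 14)/(s^2 + 2*s - 15)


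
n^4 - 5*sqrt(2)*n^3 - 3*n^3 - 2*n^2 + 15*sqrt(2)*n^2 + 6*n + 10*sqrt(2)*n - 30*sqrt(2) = (n - 3)*(n - 5*sqrt(2))*(n - sqrt(2))*(n + sqrt(2))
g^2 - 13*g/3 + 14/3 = (g - 7/3)*(g - 2)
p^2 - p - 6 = (p - 3)*(p + 2)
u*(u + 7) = u^2 + 7*u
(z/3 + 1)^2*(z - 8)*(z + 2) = z^4/9 - 43*z^2/9 - 50*z/3 - 16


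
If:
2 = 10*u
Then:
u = 1/5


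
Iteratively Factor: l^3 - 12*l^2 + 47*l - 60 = (l - 5)*(l^2 - 7*l + 12) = (l - 5)*(l - 3)*(l - 4)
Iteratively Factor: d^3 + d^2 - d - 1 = (d - 1)*(d^2 + 2*d + 1) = (d - 1)*(d + 1)*(d + 1)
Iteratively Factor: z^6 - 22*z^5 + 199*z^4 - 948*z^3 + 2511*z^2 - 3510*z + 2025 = (z - 3)*(z^5 - 19*z^4 + 142*z^3 - 522*z^2 + 945*z - 675) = (z - 5)*(z - 3)*(z^4 - 14*z^3 + 72*z^2 - 162*z + 135) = (z - 5)^2*(z - 3)*(z^3 - 9*z^2 + 27*z - 27) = (z - 5)^2*(z - 3)^2*(z^2 - 6*z + 9) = (z - 5)^2*(z - 3)^3*(z - 3)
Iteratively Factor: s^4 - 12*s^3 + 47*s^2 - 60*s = (s - 4)*(s^3 - 8*s^2 + 15*s) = (s - 4)*(s - 3)*(s^2 - 5*s) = s*(s - 4)*(s - 3)*(s - 5)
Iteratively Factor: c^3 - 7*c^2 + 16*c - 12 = (c - 2)*(c^2 - 5*c + 6) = (c - 2)^2*(c - 3)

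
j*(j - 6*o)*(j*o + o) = j^3*o - 6*j^2*o^2 + j^2*o - 6*j*o^2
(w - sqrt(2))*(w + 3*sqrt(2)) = w^2 + 2*sqrt(2)*w - 6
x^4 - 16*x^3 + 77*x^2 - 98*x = x*(x - 7)^2*(x - 2)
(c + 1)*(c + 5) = c^2 + 6*c + 5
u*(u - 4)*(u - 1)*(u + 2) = u^4 - 3*u^3 - 6*u^2 + 8*u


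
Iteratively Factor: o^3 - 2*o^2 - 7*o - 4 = (o + 1)*(o^2 - 3*o - 4) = (o - 4)*(o + 1)*(o + 1)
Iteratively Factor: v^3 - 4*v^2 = (v)*(v^2 - 4*v) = v*(v - 4)*(v)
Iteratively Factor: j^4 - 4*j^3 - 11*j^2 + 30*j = (j - 2)*(j^3 - 2*j^2 - 15*j) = j*(j - 2)*(j^2 - 2*j - 15) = j*(j - 5)*(j - 2)*(j + 3)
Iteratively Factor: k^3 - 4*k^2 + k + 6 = (k - 2)*(k^2 - 2*k - 3) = (k - 3)*(k - 2)*(k + 1)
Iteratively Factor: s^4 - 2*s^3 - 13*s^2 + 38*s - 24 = (s + 4)*(s^3 - 6*s^2 + 11*s - 6) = (s - 3)*(s + 4)*(s^2 - 3*s + 2) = (s - 3)*(s - 1)*(s + 4)*(s - 2)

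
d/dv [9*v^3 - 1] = 27*v^2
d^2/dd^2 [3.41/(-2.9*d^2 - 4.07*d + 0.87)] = (57.3562*d^2 + 80.49646*d - 3.41*(5.8*d + 4.07)*(11.6*d + 8.14) - 17.20686)/(2.9*d^2 + 4.07*d - 0.87)^3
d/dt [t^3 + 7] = 3*t^2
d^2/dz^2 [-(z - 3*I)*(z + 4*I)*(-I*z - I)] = 2*I*(3*z + 1 + I)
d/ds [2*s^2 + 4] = 4*s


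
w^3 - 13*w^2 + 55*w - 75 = (w - 5)^2*(w - 3)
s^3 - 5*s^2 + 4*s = s*(s - 4)*(s - 1)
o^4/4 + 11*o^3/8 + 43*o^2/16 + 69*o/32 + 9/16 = (o/2 + 1/4)*(o/2 + 1)*(o + 3/2)^2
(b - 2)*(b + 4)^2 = b^3 + 6*b^2 - 32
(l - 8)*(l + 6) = l^2 - 2*l - 48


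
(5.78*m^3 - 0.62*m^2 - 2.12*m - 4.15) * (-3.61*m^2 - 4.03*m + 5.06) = -20.8658*m^5 - 21.0552*m^4 + 39.3986*m^3 + 20.3879*m^2 + 5.9973*m - 20.999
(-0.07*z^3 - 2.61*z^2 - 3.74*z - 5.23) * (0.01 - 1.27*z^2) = 0.0889*z^5 + 3.3147*z^4 + 4.7491*z^3 + 6.616*z^2 - 0.0374*z - 0.0523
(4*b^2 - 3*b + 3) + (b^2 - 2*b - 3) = 5*b^2 - 5*b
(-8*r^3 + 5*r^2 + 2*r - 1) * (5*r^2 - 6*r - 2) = -40*r^5 + 73*r^4 - 4*r^3 - 27*r^2 + 2*r + 2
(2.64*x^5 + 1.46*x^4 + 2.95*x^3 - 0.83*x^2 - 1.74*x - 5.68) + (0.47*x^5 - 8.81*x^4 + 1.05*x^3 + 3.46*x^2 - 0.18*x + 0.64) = 3.11*x^5 - 7.35*x^4 + 4.0*x^3 + 2.63*x^2 - 1.92*x - 5.04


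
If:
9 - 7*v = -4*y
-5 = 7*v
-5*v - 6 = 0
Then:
No Solution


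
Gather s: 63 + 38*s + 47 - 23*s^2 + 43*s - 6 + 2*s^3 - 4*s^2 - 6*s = 2*s^3 - 27*s^2 + 75*s + 104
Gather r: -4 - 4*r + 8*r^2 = 8*r^2 - 4*r - 4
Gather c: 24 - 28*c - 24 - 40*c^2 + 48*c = -40*c^2 + 20*c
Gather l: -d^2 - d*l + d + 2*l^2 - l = -d^2 + d + 2*l^2 + l*(-d - 1)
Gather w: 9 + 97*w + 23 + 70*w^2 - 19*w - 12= 70*w^2 + 78*w + 20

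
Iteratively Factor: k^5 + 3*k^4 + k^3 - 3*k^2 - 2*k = (k + 1)*(k^4 + 2*k^3 - k^2 - 2*k) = (k + 1)^2*(k^3 + k^2 - 2*k) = k*(k + 1)^2*(k^2 + k - 2) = k*(k + 1)^2*(k + 2)*(k - 1)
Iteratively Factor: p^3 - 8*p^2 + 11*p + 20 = (p - 4)*(p^2 - 4*p - 5) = (p - 4)*(p + 1)*(p - 5)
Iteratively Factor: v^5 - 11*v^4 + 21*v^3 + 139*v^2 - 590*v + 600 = (v - 3)*(v^4 - 8*v^3 - 3*v^2 + 130*v - 200) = (v - 3)*(v - 2)*(v^3 - 6*v^2 - 15*v + 100) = (v - 5)*(v - 3)*(v - 2)*(v^2 - v - 20) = (v - 5)*(v - 3)*(v - 2)*(v + 4)*(v - 5)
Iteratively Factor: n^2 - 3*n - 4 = (n - 4)*(n + 1)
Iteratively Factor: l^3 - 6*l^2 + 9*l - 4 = (l - 1)*(l^2 - 5*l + 4) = (l - 4)*(l - 1)*(l - 1)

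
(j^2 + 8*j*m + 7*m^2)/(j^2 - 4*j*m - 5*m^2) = (j + 7*m)/(j - 5*m)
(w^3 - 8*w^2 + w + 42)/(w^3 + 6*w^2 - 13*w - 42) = (w - 7)/(w + 7)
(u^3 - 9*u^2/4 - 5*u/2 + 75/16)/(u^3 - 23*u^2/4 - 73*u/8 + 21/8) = (8*u^2 - 30*u + 25)/(2*(4*u^2 - 29*u + 7))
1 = 1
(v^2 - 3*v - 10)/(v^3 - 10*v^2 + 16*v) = (v^2 - 3*v - 10)/(v*(v^2 - 10*v + 16))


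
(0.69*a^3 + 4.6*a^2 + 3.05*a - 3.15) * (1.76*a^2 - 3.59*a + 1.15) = 1.2144*a^5 + 5.6189*a^4 - 10.3525*a^3 - 11.2035*a^2 + 14.816*a - 3.6225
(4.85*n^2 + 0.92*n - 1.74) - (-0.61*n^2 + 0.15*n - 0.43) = 5.46*n^2 + 0.77*n - 1.31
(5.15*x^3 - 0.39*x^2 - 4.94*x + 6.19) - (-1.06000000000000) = 5.15*x^3 - 0.39*x^2 - 4.94*x + 7.25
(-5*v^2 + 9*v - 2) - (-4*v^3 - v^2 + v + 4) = 4*v^3 - 4*v^2 + 8*v - 6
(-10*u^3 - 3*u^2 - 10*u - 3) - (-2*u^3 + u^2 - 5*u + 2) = -8*u^3 - 4*u^2 - 5*u - 5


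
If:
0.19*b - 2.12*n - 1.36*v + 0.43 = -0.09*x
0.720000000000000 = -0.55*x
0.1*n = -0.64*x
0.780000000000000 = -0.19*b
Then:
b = -4.11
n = 8.38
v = -13.40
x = -1.31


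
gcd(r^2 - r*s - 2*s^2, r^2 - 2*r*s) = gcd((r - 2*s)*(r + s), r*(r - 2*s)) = r - 2*s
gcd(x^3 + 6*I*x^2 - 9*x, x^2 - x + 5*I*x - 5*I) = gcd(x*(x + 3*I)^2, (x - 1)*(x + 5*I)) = 1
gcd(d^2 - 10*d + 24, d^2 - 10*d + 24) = d^2 - 10*d + 24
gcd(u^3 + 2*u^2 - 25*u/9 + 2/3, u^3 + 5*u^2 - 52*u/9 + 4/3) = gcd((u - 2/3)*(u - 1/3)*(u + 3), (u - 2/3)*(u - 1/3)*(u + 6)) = u^2 - u + 2/9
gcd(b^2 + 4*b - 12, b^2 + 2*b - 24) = b + 6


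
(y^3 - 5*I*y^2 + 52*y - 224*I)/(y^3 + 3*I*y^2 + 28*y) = (y - 8*I)/y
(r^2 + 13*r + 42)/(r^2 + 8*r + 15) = (r^2 + 13*r + 42)/(r^2 + 8*r + 15)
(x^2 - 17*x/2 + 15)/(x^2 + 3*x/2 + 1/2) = (2*x^2 - 17*x + 30)/(2*x^2 + 3*x + 1)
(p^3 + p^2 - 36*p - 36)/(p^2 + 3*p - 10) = (p^3 + p^2 - 36*p - 36)/(p^2 + 3*p - 10)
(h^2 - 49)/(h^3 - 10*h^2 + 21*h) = (h + 7)/(h*(h - 3))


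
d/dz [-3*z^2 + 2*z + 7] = 2 - 6*z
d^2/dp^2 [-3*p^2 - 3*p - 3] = -6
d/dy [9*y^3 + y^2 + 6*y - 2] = 27*y^2 + 2*y + 6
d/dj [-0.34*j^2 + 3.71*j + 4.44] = 3.71 - 0.68*j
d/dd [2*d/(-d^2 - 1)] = 2*(d^2 - 1)/(d^2 + 1)^2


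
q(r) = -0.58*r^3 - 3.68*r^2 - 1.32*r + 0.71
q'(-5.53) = -13.83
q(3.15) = -58.09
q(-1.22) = -2.10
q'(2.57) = -31.73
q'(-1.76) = 6.24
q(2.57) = -36.83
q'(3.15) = -41.77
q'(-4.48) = -3.27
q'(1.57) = -17.16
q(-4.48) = -15.08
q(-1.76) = -5.20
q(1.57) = -12.68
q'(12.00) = -340.20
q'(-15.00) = -282.42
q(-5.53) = -6.44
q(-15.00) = 1150.01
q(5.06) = -175.33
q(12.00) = -1547.29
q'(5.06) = -83.11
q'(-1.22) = 5.07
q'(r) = -1.74*r^2 - 7.36*r - 1.32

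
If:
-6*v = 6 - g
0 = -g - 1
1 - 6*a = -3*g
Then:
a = -1/3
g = -1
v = -7/6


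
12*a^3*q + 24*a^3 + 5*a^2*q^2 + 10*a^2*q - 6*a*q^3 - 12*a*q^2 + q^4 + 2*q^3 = (-4*a + q)*(-3*a + q)*(a + q)*(q + 2)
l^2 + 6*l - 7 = (l - 1)*(l + 7)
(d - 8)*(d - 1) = d^2 - 9*d + 8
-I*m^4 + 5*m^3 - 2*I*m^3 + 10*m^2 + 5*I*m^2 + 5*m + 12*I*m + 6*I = (m + 1)*(m + 2*I)*(m + 3*I)*(-I*m - I)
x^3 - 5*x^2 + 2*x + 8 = (x - 4)*(x - 2)*(x + 1)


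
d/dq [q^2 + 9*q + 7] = 2*q + 9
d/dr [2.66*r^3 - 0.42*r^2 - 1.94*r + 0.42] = 7.98*r^2 - 0.84*r - 1.94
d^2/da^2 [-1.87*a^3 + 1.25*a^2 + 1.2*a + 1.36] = 2.5 - 11.22*a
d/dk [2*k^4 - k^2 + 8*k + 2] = 8*k^3 - 2*k + 8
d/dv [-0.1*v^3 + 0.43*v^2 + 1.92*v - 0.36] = -0.3*v^2 + 0.86*v + 1.92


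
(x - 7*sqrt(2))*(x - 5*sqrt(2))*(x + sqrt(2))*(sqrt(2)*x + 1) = sqrt(2)*x^4 - 21*x^3 + 35*sqrt(2)*x^2 + 186*x + 70*sqrt(2)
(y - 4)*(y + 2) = y^2 - 2*y - 8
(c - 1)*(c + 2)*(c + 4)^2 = c^4 + 9*c^3 + 22*c^2 - 32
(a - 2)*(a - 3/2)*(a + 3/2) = a^3 - 2*a^2 - 9*a/4 + 9/2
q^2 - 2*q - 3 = (q - 3)*(q + 1)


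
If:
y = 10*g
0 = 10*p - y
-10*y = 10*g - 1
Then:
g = 1/110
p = 1/110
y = 1/11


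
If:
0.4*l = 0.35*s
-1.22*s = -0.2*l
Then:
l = 0.00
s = 0.00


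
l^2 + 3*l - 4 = (l - 1)*(l + 4)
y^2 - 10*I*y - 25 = (y - 5*I)^2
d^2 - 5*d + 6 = (d - 3)*(d - 2)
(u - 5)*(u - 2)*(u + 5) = u^3 - 2*u^2 - 25*u + 50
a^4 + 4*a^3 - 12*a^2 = a^2*(a - 2)*(a + 6)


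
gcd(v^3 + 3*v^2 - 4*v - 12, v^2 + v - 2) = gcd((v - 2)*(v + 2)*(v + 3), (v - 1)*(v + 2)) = v + 2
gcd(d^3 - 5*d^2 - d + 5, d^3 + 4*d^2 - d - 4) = d^2 - 1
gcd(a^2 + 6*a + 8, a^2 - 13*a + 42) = 1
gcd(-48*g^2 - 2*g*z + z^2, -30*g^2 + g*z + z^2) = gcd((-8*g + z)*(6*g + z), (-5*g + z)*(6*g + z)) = 6*g + z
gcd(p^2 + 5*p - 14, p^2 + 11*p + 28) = p + 7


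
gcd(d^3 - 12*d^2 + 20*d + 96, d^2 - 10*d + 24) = d - 6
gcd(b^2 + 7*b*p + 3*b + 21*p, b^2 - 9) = b + 3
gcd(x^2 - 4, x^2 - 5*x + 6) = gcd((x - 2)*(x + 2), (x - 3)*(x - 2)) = x - 2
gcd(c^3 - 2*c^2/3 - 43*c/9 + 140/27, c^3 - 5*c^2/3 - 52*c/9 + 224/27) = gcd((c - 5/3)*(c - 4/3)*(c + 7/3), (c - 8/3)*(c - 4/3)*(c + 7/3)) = c^2 + c - 28/9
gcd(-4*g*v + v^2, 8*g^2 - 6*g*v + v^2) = -4*g + v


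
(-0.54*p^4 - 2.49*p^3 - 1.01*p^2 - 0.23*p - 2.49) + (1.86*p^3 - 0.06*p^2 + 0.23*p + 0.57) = -0.54*p^4 - 0.63*p^3 - 1.07*p^2 - 1.92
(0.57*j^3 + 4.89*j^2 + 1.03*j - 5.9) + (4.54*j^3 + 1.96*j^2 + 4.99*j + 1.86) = 5.11*j^3 + 6.85*j^2 + 6.02*j - 4.04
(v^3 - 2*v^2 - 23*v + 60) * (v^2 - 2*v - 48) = v^5 - 4*v^4 - 67*v^3 + 202*v^2 + 984*v - 2880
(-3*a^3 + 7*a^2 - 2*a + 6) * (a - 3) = -3*a^4 + 16*a^3 - 23*a^2 + 12*a - 18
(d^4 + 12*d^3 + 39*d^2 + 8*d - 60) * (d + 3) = d^5 + 15*d^4 + 75*d^3 + 125*d^2 - 36*d - 180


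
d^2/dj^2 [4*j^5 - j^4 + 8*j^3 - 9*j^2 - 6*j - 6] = 80*j^3 - 12*j^2 + 48*j - 18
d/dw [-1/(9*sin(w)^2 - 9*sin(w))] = (2/tan(w) - cos(w)/sin(w)^2)/(9*(sin(w) - 1)^2)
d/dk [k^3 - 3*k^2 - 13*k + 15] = 3*k^2 - 6*k - 13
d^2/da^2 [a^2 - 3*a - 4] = 2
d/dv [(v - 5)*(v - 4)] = 2*v - 9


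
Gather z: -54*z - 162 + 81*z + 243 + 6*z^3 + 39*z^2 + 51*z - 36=6*z^3 + 39*z^2 + 78*z + 45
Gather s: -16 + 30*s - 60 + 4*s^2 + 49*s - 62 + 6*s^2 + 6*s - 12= 10*s^2 + 85*s - 150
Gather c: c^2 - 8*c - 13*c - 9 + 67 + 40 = c^2 - 21*c + 98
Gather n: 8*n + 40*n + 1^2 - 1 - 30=48*n - 30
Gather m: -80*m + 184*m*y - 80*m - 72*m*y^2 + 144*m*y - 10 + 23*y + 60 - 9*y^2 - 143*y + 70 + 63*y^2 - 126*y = m*(-72*y^2 + 328*y - 160) + 54*y^2 - 246*y + 120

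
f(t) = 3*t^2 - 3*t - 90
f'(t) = 6*t - 3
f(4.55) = -41.54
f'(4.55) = 24.30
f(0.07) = -90.20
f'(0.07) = -2.58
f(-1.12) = -82.88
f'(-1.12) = -9.72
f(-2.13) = -70.00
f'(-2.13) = -15.78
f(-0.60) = -87.12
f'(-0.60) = -6.60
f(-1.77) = -75.29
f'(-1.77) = -13.62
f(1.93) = -84.62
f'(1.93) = 8.58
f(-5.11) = 3.67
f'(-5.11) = -33.66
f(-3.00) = -54.00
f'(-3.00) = -21.00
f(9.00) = 126.00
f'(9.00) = 51.00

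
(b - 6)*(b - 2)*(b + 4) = b^3 - 4*b^2 - 20*b + 48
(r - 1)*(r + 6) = r^2 + 5*r - 6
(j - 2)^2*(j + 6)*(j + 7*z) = j^4 + 7*j^3*z + 2*j^3 + 14*j^2*z - 20*j^2 - 140*j*z + 24*j + 168*z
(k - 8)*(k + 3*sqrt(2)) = k^2 - 8*k + 3*sqrt(2)*k - 24*sqrt(2)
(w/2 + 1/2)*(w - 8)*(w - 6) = w^3/2 - 13*w^2/2 + 17*w + 24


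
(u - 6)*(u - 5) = u^2 - 11*u + 30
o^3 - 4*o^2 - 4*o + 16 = (o - 4)*(o - 2)*(o + 2)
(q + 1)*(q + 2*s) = q^2 + 2*q*s + q + 2*s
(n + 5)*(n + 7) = n^2 + 12*n + 35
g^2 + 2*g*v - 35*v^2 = (g - 5*v)*(g + 7*v)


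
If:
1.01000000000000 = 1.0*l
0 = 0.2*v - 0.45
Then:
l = 1.01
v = 2.25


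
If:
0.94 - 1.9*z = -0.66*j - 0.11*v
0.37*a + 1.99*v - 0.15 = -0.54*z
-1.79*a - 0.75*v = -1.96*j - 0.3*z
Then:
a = 3.92157711641023*z - 1.80692066909827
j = 3.04553691840863*z - 1.49279859238031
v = 0.411337008827316 - 1.00049423772451*z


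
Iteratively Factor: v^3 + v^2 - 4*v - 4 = (v + 1)*(v^2 - 4) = (v - 2)*(v + 1)*(v + 2)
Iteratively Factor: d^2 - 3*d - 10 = (d + 2)*(d - 5)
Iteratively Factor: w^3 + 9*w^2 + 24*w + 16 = (w + 4)*(w^2 + 5*w + 4) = (w + 4)^2*(w + 1)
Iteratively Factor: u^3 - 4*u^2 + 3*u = (u)*(u^2 - 4*u + 3) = u*(u - 1)*(u - 3)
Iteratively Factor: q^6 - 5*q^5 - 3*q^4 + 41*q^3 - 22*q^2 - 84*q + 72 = (q - 3)*(q^5 - 2*q^4 - 9*q^3 + 14*q^2 + 20*q - 24) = (q - 3)^2*(q^4 + q^3 - 6*q^2 - 4*q + 8) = (q - 3)^2*(q - 1)*(q^3 + 2*q^2 - 4*q - 8) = (q - 3)^2*(q - 1)*(q + 2)*(q^2 - 4) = (q - 3)^2*(q - 1)*(q + 2)^2*(q - 2)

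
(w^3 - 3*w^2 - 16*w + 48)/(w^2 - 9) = (w^2 - 16)/(w + 3)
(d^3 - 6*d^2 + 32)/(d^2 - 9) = (d^3 - 6*d^2 + 32)/(d^2 - 9)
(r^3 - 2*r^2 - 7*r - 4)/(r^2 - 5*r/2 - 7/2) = 2*(r^2 - 3*r - 4)/(2*r - 7)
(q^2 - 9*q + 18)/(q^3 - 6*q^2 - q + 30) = (q - 6)/(q^2 - 3*q - 10)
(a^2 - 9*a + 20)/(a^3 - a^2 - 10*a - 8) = (a - 5)/(a^2 + 3*a + 2)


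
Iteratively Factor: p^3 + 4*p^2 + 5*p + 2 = (p + 1)*(p^2 + 3*p + 2) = (p + 1)^2*(p + 2)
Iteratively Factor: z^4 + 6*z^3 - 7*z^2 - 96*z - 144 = (z + 3)*(z^3 + 3*z^2 - 16*z - 48) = (z + 3)^2*(z^2 - 16) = (z - 4)*(z + 3)^2*(z + 4)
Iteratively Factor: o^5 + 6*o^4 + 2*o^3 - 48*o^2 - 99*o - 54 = (o + 1)*(o^4 + 5*o^3 - 3*o^2 - 45*o - 54) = (o + 1)*(o + 2)*(o^3 + 3*o^2 - 9*o - 27) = (o - 3)*(o + 1)*(o + 2)*(o^2 + 6*o + 9) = (o - 3)*(o + 1)*(o + 2)*(o + 3)*(o + 3)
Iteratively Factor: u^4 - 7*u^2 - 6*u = (u - 3)*(u^3 + 3*u^2 + 2*u) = (u - 3)*(u + 1)*(u^2 + 2*u) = (u - 3)*(u + 1)*(u + 2)*(u)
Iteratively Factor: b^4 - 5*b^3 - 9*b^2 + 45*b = (b + 3)*(b^3 - 8*b^2 + 15*b) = b*(b + 3)*(b^2 - 8*b + 15) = b*(b - 5)*(b + 3)*(b - 3)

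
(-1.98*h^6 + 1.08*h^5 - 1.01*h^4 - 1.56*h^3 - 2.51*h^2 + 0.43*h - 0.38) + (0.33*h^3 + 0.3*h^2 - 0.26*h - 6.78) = -1.98*h^6 + 1.08*h^5 - 1.01*h^4 - 1.23*h^3 - 2.21*h^2 + 0.17*h - 7.16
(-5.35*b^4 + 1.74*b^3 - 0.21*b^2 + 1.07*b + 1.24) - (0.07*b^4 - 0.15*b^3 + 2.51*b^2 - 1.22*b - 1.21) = -5.42*b^4 + 1.89*b^3 - 2.72*b^2 + 2.29*b + 2.45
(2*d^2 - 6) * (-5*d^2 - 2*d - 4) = -10*d^4 - 4*d^3 + 22*d^2 + 12*d + 24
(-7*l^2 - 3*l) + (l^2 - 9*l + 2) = -6*l^2 - 12*l + 2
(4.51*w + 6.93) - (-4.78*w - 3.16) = 9.29*w + 10.09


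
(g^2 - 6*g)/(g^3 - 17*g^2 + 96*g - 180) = g/(g^2 - 11*g + 30)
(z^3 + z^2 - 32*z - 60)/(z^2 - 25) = (z^2 - 4*z - 12)/(z - 5)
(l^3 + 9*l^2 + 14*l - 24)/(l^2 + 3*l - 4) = l + 6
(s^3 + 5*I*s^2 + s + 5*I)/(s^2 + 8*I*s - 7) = (s^2 + 4*I*s + 5)/(s + 7*I)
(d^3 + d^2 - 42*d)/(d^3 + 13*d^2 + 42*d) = (d - 6)/(d + 6)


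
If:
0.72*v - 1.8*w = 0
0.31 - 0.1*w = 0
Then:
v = 7.75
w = 3.10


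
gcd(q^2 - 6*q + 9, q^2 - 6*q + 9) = q^2 - 6*q + 9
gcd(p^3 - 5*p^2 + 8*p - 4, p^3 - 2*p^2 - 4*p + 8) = p^2 - 4*p + 4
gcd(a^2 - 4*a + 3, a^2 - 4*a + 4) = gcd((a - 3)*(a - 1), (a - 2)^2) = 1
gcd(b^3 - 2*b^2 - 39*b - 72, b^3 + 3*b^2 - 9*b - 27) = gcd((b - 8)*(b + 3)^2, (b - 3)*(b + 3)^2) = b^2 + 6*b + 9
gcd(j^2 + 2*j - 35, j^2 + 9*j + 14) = j + 7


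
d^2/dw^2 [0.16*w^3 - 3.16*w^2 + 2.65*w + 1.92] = 0.96*w - 6.32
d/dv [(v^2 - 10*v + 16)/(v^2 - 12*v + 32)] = -2/(v^2 - 8*v + 16)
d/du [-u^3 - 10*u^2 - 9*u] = -3*u^2 - 20*u - 9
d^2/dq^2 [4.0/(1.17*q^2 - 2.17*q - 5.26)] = (10.9512*q^2 - 20.3112*q - 4.0*(2.34*q - 2.17)*(4.68*q - 4.34) - 49.2336)/(-1.17*q^2 + 2.17*q + 5.26)^3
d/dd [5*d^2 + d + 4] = 10*d + 1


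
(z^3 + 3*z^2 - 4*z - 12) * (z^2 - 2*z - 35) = z^5 + z^4 - 45*z^3 - 109*z^2 + 164*z + 420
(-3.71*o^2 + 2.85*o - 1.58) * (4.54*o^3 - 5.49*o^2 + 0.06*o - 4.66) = -16.8434*o^5 + 33.3069*o^4 - 23.0423*o^3 + 26.1338*o^2 - 13.3758*o + 7.3628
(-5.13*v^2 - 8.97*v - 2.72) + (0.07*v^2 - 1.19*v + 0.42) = -5.06*v^2 - 10.16*v - 2.3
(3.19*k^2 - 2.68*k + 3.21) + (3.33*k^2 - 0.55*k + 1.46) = 6.52*k^2 - 3.23*k + 4.67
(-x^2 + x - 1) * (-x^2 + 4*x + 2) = x^4 - 5*x^3 + 3*x^2 - 2*x - 2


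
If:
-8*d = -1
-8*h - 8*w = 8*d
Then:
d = 1/8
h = -w - 1/8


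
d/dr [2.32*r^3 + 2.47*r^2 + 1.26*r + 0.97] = 6.96*r^2 + 4.94*r + 1.26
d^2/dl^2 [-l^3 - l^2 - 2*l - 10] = -6*l - 2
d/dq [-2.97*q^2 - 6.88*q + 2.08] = -5.94*q - 6.88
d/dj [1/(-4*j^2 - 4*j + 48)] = (2*j + 1)/(4*(j^2 + j - 12)^2)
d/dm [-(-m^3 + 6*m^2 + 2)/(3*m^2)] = (m^3 + 4)/(3*m^3)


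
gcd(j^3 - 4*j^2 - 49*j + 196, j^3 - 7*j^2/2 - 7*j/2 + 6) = j - 4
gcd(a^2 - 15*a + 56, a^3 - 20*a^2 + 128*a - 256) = a - 8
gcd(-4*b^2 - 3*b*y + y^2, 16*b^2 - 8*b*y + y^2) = -4*b + y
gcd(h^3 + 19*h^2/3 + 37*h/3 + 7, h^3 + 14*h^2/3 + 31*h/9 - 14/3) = h^2 + 16*h/3 + 7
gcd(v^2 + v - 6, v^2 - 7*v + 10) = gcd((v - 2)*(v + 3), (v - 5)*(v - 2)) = v - 2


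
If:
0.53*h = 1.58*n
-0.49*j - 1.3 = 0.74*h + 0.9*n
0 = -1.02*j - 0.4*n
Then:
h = -1.33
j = 0.17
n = -0.45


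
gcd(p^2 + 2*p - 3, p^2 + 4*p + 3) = p + 3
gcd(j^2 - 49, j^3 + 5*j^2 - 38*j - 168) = j + 7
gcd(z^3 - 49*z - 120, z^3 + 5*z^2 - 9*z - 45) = z^2 + 8*z + 15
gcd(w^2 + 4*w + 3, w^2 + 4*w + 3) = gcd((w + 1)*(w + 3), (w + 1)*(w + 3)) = w^2 + 4*w + 3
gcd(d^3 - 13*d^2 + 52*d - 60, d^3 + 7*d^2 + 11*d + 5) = 1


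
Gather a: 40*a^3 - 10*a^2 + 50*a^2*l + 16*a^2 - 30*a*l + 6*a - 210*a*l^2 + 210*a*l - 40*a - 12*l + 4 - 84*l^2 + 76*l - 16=40*a^3 + a^2*(50*l + 6) + a*(-210*l^2 + 180*l - 34) - 84*l^2 + 64*l - 12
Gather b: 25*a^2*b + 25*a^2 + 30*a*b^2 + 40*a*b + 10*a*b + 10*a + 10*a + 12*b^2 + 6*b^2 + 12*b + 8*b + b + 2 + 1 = 25*a^2 + 20*a + b^2*(30*a + 18) + b*(25*a^2 + 50*a + 21) + 3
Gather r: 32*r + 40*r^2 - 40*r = 40*r^2 - 8*r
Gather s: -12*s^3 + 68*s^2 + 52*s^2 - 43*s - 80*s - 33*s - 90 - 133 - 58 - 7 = -12*s^3 + 120*s^2 - 156*s - 288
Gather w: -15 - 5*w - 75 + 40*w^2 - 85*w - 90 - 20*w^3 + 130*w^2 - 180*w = -20*w^3 + 170*w^2 - 270*w - 180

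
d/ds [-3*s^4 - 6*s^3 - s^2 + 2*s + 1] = -12*s^3 - 18*s^2 - 2*s + 2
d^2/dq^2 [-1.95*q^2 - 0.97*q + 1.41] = -3.90000000000000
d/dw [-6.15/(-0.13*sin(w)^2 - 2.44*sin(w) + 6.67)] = -(1.599*sin(w) + 15.006)*cos(w)/(0.13*sin(w)^2 + 2.44*sin(w) - 6.67)^2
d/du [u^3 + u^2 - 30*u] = 3*u^2 + 2*u - 30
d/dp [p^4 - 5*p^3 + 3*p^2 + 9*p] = 4*p^3 - 15*p^2 + 6*p + 9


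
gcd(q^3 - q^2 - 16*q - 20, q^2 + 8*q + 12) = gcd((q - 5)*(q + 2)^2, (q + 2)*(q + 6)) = q + 2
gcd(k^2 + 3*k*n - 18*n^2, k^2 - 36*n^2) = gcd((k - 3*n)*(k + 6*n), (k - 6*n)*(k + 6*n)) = k + 6*n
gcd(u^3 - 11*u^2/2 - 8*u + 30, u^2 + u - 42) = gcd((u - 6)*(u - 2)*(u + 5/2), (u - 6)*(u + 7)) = u - 6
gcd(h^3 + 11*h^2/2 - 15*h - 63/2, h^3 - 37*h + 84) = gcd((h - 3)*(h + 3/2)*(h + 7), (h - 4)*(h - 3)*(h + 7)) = h^2 + 4*h - 21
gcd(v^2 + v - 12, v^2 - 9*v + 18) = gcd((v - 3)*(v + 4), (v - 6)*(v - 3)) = v - 3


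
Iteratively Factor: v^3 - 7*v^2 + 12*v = (v)*(v^2 - 7*v + 12) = v*(v - 4)*(v - 3)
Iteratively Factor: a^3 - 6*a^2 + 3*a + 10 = (a + 1)*(a^2 - 7*a + 10) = (a - 5)*(a + 1)*(a - 2)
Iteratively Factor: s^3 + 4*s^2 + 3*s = (s + 1)*(s^2 + 3*s) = s*(s + 1)*(s + 3)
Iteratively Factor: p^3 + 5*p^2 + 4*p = (p)*(p^2 + 5*p + 4) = p*(p + 1)*(p + 4)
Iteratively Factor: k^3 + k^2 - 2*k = (k + 2)*(k^2 - k) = k*(k + 2)*(k - 1)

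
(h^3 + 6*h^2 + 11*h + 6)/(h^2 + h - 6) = (h^2 + 3*h + 2)/(h - 2)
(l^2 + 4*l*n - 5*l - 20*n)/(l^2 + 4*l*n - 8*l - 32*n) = (l - 5)/(l - 8)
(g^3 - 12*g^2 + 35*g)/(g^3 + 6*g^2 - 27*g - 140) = g*(g - 7)/(g^2 + 11*g + 28)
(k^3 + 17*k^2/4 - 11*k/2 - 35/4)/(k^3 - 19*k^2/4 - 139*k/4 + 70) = (k + 1)/(k - 8)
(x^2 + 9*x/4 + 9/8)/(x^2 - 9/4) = (4*x + 3)/(2*(2*x - 3))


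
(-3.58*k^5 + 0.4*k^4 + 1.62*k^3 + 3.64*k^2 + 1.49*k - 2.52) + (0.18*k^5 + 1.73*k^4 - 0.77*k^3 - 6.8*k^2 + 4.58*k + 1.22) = -3.4*k^5 + 2.13*k^4 + 0.85*k^3 - 3.16*k^2 + 6.07*k - 1.3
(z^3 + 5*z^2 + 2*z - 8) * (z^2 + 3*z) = z^5 + 8*z^4 + 17*z^3 - 2*z^2 - 24*z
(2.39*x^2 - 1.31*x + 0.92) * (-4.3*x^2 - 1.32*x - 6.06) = -10.277*x^4 + 2.4782*x^3 - 16.7102*x^2 + 6.7242*x - 5.5752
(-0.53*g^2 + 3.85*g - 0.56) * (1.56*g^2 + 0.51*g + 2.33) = -0.8268*g^4 + 5.7357*g^3 - 0.145*g^2 + 8.6849*g - 1.3048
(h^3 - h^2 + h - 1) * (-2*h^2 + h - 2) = -2*h^5 + 3*h^4 - 5*h^3 + 5*h^2 - 3*h + 2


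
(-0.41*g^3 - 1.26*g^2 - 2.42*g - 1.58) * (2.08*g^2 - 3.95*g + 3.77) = -0.8528*g^5 - 1.0013*g^4 - 1.6023*g^3 + 1.5224*g^2 - 2.8824*g - 5.9566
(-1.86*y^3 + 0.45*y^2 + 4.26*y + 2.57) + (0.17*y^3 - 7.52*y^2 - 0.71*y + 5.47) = -1.69*y^3 - 7.07*y^2 + 3.55*y + 8.04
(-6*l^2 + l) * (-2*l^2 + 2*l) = 12*l^4 - 14*l^3 + 2*l^2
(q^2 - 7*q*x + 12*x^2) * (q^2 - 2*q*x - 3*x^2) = q^4 - 9*q^3*x + 23*q^2*x^2 - 3*q*x^3 - 36*x^4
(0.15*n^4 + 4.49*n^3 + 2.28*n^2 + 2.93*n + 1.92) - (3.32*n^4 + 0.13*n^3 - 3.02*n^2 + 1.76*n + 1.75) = -3.17*n^4 + 4.36*n^3 + 5.3*n^2 + 1.17*n + 0.17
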